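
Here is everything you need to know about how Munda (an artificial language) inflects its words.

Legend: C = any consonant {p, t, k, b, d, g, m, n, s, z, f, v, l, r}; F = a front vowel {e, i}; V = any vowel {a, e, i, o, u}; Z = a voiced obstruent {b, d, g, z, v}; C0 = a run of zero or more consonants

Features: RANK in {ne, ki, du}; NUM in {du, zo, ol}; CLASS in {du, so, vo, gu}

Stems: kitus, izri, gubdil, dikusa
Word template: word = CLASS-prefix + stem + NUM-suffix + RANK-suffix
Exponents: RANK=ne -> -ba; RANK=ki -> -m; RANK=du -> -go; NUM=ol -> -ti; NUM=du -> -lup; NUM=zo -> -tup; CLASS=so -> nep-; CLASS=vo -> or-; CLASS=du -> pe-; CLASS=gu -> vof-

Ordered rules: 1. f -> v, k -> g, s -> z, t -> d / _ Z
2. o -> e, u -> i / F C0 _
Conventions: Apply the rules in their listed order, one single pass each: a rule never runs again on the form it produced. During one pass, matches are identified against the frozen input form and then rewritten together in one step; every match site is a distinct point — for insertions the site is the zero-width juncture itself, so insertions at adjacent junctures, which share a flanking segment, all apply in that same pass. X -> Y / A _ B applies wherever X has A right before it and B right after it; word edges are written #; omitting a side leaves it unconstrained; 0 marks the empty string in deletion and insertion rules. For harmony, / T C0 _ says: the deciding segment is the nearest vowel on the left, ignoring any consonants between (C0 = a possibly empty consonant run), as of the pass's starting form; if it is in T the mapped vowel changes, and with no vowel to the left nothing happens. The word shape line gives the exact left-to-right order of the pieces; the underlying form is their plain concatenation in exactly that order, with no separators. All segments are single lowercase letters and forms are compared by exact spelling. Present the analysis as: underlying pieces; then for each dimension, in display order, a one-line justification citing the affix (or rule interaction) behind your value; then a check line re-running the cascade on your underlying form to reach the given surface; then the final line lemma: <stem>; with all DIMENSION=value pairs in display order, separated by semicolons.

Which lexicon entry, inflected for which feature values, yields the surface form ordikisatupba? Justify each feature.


underlying: or-dikusa-tup-ba
RANK=ne - signalled by the affix -ba
NUM=zo - signalled by the affix -tup
CLASS=vo - signalled by the affix or-
check: ordikusatupba -> ordikusatupba -> ordikisatupba
lemma: dikusa; RANK=ne; NUM=zo; CLASS=vo


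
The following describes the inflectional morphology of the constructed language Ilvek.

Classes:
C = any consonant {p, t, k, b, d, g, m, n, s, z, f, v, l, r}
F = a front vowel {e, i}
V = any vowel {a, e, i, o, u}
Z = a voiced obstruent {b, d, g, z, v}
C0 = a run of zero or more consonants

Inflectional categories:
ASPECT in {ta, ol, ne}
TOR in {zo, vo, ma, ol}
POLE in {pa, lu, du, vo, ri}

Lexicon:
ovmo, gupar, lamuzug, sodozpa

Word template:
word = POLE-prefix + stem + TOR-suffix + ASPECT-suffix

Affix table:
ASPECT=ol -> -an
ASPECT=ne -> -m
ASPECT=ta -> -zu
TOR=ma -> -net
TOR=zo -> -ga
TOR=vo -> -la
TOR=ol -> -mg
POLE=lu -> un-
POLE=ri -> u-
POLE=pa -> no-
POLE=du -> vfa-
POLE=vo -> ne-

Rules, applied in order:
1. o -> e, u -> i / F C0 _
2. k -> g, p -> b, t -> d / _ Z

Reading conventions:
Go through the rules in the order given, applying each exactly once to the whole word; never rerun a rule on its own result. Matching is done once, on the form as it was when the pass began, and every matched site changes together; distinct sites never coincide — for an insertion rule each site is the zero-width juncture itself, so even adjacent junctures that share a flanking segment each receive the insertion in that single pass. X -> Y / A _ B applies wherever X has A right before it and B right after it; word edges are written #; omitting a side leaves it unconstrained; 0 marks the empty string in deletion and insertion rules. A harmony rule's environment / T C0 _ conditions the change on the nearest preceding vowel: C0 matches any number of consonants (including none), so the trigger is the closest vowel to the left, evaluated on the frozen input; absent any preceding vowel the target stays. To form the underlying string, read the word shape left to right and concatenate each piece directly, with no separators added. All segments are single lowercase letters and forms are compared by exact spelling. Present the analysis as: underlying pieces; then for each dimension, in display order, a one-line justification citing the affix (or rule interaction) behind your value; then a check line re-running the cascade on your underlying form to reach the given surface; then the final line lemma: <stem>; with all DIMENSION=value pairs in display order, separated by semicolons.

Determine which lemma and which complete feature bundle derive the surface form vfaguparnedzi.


underlying: vfa-gupar-net-zu
ASPECT=ta - signalled by the affix -zu
TOR=ma - signalled by the affix -net
POLE=du - signalled by the affix vfa-
check: vfaguparnetzu -> vfaguparnetzi -> vfaguparnedzi
lemma: gupar; ASPECT=ta; TOR=ma; POLE=du


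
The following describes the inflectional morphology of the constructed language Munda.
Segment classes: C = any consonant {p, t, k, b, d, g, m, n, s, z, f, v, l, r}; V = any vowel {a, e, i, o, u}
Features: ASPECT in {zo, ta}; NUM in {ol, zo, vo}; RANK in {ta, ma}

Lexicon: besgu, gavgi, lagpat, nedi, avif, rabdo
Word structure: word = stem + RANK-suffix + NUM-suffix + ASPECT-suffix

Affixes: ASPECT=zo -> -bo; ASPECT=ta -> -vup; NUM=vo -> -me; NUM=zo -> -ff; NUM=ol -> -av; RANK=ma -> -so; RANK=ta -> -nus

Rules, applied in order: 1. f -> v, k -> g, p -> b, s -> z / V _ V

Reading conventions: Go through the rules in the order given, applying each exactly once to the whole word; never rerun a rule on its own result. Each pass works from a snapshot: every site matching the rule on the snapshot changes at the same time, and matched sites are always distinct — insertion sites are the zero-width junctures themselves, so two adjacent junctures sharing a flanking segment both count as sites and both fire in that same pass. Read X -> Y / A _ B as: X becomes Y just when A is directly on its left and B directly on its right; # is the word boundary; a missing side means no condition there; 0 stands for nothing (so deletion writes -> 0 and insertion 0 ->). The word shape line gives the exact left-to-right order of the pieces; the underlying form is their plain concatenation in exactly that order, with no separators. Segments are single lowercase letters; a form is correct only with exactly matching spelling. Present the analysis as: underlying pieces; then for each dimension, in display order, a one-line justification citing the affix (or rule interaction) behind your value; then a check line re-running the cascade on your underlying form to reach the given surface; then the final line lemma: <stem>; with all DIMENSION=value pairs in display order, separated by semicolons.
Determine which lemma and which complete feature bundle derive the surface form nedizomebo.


underlying: nedi-so-me-bo
ASPECT=zo - signalled by the affix -bo
NUM=vo - signalled by the affix -me
RANK=ma - signalled by the affix -so
check: nedisomebo -> nedizomebo
lemma: nedi; ASPECT=zo; NUM=vo; RANK=ma


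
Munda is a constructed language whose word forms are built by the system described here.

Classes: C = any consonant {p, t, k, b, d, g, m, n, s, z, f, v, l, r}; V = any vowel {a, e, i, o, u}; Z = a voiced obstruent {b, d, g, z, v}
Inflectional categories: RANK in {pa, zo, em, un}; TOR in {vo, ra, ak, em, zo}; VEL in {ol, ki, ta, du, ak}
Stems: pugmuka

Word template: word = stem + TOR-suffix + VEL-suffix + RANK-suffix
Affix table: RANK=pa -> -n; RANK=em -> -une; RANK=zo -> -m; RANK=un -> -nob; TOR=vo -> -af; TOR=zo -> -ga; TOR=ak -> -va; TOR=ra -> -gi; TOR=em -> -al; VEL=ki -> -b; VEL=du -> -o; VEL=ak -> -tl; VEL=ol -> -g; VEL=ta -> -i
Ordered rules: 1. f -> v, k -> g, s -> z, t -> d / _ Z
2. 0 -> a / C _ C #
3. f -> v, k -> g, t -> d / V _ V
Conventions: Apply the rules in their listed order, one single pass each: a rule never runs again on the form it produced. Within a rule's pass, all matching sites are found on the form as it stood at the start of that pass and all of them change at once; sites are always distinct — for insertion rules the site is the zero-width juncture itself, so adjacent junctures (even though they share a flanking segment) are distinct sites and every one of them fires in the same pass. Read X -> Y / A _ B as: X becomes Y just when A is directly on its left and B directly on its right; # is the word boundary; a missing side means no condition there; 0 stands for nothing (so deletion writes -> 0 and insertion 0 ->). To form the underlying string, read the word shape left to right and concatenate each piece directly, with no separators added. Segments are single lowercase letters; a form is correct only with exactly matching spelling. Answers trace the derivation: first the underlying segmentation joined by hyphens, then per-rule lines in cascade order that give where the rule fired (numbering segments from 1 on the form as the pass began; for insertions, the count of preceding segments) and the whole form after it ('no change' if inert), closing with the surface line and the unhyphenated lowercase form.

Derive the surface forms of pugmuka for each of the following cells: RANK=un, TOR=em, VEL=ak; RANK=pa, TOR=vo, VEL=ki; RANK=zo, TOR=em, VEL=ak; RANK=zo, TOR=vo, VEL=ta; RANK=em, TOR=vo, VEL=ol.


cell RANK=un, TOR=em, VEL=ak:
underlying: pugmuka-al-tl-nob
1. f -> v, k -> g, s -> z, t -> d / _ Z: no change
2. 0 -> a / C _ C #: no change
3. f -> v, k -> g, t -> d / V _ V: fires at position(s) 6: pugmugaaltlnob
surface: pugmugaaltlnob

cell RANK=pa, TOR=vo, VEL=ki:
underlying: pugmuka-af-b-n
1. f -> v, k -> g, s -> z, t -> d / _ Z: fires at position(s) 9: pugmukaavbn
2. 0 -> a / C _ C #: inserts after position(s) 10: pugmukaavban
3. f -> v, k -> g, t -> d / V _ V: fires at position(s) 6: pugmugaavban
surface: pugmugaavban

cell RANK=zo, TOR=em, VEL=ak:
underlying: pugmuka-al-tl-m
1. f -> v, k -> g, s -> z, t -> d / _ Z: no change
2. 0 -> a / C _ C #: inserts after position(s) 11: pugmukaaltlam
3. f -> v, k -> g, t -> d / V _ V: fires at position(s) 6: pugmugaaltlam
surface: pugmugaaltlam

cell RANK=zo, TOR=vo, VEL=ta:
underlying: pugmuka-af-i-m
1. f -> v, k -> g, s -> z, t -> d / _ Z: no change
2. 0 -> a / C _ C #: no change
3. f -> v, k -> g, t -> d / V _ V: fires at position(s) 6, 9: pugmugaavim
surface: pugmugaavim

cell RANK=em, TOR=vo, VEL=ol:
underlying: pugmuka-af-g-une
1. f -> v, k -> g, s -> z, t -> d / _ Z: fires at position(s) 9: pugmukaavgune
2. 0 -> a / C _ C #: no change
3. f -> v, k -> g, t -> d / V _ V: fires at position(s) 6: pugmugaavgune
surface: pugmugaavgune


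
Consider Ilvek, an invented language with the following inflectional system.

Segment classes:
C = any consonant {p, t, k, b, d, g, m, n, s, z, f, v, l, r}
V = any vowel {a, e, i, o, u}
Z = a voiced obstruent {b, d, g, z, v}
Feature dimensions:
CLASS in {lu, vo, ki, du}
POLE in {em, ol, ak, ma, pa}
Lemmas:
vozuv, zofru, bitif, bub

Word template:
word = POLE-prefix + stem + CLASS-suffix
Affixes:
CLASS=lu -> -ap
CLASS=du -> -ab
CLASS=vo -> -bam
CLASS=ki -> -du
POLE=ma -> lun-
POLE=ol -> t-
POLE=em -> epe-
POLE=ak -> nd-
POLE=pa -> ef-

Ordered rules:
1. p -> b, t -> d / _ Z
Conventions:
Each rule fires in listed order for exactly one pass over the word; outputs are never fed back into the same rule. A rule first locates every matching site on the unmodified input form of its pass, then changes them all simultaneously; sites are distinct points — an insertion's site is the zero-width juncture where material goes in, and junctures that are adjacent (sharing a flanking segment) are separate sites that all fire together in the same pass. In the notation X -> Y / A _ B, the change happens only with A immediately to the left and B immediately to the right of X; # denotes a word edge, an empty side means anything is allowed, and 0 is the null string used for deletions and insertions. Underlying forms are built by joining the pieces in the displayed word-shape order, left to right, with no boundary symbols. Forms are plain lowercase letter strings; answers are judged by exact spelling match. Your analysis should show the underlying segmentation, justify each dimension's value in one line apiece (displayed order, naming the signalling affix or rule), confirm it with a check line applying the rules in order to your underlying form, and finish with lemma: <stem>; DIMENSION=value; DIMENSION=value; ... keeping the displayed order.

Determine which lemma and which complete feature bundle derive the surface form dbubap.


underlying: t-bub-ap
CLASS=lu - signalled by the affix -ap
POLE=ol - signalled by the affix t-
check: tbubap -> dbubap
lemma: bub; CLASS=lu; POLE=ol


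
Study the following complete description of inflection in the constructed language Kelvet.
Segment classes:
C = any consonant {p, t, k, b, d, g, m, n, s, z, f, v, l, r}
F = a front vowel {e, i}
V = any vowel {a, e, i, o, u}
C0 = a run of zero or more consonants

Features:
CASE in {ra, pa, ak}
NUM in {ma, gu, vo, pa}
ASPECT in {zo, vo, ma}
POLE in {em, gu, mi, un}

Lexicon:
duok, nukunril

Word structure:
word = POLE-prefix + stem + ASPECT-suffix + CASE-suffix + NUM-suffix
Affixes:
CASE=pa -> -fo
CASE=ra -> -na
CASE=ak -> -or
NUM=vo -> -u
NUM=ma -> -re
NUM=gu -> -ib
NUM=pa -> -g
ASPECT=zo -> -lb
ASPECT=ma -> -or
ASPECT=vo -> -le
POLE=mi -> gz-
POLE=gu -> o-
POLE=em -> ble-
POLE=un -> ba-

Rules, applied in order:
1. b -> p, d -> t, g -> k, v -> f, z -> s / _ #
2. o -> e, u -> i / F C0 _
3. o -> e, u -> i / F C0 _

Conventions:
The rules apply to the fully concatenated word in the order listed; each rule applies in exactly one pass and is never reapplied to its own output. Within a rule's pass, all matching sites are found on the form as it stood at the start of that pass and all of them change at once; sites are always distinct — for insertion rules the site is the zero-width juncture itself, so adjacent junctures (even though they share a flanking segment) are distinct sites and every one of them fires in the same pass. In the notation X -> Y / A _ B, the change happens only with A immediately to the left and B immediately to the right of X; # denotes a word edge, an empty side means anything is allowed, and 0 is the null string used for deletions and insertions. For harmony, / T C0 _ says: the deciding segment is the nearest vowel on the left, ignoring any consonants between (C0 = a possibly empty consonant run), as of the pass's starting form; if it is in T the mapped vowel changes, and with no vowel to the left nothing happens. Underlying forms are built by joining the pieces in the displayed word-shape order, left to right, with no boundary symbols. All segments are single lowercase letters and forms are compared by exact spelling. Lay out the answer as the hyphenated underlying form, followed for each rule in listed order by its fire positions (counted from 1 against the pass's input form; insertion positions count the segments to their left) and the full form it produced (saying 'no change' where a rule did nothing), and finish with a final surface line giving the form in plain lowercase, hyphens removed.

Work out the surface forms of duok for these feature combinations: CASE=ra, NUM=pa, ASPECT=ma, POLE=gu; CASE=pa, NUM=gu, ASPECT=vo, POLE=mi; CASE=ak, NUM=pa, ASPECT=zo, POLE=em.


cell CASE=ra, NUM=pa, ASPECT=ma, POLE=gu:
underlying: o-duok-or-na-g
1. b -> p, d -> t, g -> k, v -> f, z -> s / _ #: fires at position(s) 10: oduokornak
2. o -> e, u -> i / F C0 _: no change
3. o -> e, u -> i / F C0 _: no change
surface: oduokornak

cell CASE=pa, NUM=gu, ASPECT=vo, POLE=mi:
underlying: gz-duok-le-fo-ib
1. b -> p, d -> t, g -> k, v -> f, z -> s / _ #: fires at position(s) 12: gzduoklefoip
2. o -> e, u -> i / F C0 _: fires at position(s) 10: gzduoklefeip
3. o -> e, u -> i / F C0 _: no change
surface: gzduoklefeip

cell CASE=ak, NUM=pa, ASPECT=zo, POLE=em:
underlying: ble-duok-lb-or-g
1. b -> p, d -> t, g -> k, v -> f, z -> s / _ #: fires at position(s) 12: bleduoklbork
2. o -> e, u -> i / F C0 _: fires at position(s) 5: bledioklbork
3. o -> e, u -> i / F C0 _: fires at position(s) 6: bledieklbork
surface: bledieklbork


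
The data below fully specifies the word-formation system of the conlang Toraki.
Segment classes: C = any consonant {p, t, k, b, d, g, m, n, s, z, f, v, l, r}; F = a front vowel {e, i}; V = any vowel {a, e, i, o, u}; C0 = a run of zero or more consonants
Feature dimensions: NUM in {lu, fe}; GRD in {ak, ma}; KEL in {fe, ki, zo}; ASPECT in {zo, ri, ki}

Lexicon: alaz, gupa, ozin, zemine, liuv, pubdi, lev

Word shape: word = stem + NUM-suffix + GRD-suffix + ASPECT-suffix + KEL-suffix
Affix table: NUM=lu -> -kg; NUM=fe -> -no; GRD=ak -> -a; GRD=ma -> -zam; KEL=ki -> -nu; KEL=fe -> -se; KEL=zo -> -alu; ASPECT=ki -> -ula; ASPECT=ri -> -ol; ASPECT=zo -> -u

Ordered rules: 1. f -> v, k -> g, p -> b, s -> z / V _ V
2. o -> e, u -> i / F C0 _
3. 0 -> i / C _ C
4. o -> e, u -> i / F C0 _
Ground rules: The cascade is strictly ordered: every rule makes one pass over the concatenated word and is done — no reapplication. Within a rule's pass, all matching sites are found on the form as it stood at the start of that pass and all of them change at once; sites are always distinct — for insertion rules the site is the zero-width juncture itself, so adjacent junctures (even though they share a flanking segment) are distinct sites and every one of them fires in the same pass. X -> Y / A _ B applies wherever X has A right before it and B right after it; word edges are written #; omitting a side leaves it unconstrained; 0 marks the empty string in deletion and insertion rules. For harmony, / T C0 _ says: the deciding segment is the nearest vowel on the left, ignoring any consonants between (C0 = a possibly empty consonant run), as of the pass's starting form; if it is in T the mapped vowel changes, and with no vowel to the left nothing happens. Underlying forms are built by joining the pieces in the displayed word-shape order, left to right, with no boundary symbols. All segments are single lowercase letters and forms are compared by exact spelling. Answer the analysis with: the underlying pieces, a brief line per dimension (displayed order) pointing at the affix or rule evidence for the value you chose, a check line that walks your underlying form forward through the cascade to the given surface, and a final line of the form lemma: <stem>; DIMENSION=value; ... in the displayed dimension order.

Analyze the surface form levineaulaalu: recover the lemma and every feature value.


underlying: lev-no-a-ula-alu
NUM=fe - signalled by the affix -no
GRD=ak - signalled by the affix -a
KEL=zo - signalled by the affix -alu
ASPECT=ki - signalled by the affix -ula
check: levnoaulaalu -> levnoaulaalu -> levneaulaalu -> levineaulaalu -> levineaulaalu
lemma: lev; NUM=fe; GRD=ak; KEL=zo; ASPECT=ki


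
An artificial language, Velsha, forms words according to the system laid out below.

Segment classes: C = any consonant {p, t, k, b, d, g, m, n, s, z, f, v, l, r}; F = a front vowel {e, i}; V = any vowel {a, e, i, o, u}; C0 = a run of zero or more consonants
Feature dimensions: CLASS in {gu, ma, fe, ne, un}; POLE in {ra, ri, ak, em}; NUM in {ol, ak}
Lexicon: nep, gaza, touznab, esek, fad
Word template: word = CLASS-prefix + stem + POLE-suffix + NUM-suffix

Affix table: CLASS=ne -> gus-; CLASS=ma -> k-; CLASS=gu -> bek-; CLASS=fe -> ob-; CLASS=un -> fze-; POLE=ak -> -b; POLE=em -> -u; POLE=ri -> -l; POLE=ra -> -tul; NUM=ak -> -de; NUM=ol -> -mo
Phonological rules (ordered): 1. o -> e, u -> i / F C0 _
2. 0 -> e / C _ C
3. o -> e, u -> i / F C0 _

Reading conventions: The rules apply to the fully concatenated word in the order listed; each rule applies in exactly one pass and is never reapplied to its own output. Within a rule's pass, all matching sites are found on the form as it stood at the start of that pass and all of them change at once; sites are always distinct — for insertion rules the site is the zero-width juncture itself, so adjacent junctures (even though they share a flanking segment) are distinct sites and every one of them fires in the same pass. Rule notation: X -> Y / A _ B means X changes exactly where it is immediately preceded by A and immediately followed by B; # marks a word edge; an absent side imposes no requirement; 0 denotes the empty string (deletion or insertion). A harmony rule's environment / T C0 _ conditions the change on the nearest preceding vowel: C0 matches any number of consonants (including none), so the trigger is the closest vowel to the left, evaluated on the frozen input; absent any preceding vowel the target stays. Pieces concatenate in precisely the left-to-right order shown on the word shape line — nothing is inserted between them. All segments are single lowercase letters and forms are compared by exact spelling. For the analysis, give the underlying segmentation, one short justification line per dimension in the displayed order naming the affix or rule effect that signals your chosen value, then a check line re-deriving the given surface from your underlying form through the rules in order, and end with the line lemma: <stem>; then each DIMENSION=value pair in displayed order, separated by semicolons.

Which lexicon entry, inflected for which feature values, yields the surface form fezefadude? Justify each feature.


underlying: fze-fad-u-de
CLASS=un - signalled by the affix fze-
POLE=em - signalled by the affix -u
NUM=ak - signalled by the affix -de
check: fzefadude -> fzefadude -> fezefadude -> fezefadude
lemma: fad; CLASS=un; POLE=em; NUM=ak


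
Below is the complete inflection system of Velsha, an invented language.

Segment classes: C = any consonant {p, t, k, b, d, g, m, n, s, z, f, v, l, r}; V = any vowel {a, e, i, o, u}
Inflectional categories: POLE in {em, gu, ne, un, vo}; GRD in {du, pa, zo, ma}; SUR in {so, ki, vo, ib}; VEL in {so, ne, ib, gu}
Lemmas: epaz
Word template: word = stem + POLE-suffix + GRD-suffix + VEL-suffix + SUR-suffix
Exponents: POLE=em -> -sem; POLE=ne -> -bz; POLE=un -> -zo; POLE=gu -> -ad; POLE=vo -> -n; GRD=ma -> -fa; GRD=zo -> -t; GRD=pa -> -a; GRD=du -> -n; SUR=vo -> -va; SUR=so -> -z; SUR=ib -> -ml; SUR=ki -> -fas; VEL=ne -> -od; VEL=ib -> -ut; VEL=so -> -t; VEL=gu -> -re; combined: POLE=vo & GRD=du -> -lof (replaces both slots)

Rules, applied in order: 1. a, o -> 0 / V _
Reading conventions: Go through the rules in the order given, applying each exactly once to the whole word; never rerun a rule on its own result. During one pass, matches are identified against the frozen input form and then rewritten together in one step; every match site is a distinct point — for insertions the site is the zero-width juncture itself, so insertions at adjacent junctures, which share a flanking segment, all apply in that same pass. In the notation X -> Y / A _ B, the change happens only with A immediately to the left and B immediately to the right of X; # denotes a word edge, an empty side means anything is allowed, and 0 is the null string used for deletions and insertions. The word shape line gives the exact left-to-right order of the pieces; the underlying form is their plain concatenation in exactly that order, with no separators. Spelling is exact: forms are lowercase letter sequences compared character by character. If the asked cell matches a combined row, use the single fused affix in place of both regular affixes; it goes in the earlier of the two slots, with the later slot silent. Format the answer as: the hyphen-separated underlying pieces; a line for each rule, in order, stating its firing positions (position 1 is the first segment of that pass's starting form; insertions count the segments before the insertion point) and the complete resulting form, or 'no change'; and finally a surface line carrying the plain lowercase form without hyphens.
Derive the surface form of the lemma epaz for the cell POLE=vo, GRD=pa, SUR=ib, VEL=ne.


underlying: epaz-n-a-od-ml
1. a, o -> 0 / V _: fires at position(s) 7: epaznadml
surface: epaznadml


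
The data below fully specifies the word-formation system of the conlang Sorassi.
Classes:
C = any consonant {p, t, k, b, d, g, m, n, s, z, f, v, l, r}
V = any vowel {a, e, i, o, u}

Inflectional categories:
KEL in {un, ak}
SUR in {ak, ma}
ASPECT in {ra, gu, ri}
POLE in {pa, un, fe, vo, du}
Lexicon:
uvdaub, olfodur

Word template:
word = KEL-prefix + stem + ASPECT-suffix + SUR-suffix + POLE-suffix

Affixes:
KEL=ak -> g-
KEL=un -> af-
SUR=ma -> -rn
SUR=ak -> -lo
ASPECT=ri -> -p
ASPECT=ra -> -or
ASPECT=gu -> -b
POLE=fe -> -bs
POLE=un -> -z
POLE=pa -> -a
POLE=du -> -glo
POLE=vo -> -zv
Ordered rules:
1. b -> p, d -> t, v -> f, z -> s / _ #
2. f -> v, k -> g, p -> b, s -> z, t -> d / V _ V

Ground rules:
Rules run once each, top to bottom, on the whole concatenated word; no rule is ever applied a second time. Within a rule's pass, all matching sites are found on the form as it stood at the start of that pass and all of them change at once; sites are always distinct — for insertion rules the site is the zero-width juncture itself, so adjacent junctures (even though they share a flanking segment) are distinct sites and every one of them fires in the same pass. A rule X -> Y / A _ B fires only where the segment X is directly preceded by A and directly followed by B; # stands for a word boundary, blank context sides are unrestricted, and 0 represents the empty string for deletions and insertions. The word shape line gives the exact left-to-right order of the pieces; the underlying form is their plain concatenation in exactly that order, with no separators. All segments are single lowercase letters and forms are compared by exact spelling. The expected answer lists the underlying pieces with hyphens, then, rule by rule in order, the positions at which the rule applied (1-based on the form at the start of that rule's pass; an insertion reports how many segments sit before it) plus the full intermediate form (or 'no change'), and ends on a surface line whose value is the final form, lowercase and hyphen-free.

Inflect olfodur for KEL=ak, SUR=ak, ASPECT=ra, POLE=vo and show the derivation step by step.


underlying: g-olfodur-or-lo-zv
1. b -> p, d -> t, v -> f, z -> s / _ #: fires at position(s) 14: golfodurorlozf
2. f -> v, k -> g, p -> b, s -> z, t -> d / V _ V: no change
surface: golfodurorlozf


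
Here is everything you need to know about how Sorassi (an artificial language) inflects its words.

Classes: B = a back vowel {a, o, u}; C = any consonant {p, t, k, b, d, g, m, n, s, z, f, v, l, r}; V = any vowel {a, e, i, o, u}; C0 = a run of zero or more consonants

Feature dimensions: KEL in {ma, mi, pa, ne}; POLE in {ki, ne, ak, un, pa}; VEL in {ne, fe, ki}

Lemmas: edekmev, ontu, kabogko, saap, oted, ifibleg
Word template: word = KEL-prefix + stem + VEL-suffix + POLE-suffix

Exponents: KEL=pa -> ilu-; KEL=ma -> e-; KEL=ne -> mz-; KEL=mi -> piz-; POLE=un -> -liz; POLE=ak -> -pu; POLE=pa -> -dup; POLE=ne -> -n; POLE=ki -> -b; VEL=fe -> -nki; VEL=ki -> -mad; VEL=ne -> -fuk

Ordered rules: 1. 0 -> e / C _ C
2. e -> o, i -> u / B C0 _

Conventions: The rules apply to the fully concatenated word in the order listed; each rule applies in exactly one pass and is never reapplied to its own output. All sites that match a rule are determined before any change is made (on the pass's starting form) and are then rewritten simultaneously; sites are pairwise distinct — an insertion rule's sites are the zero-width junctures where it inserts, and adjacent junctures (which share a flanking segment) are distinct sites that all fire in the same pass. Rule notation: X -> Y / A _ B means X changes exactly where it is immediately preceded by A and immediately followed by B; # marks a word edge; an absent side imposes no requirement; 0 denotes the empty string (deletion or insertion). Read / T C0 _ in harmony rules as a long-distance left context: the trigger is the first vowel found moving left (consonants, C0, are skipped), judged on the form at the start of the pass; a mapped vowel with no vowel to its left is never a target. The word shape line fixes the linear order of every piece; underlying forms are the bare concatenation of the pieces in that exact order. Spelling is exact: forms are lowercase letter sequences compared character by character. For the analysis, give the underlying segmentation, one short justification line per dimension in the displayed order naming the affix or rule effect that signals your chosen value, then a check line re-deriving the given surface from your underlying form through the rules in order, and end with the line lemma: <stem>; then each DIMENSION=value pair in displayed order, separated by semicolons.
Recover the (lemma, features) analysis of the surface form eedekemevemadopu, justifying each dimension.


underlying: e-edekmev-mad-pu
KEL=ma - signalled by the affix e-
POLE=ak - signalled by the affix -pu
VEL=ki - signalled by the affix -mad
check: eedekmevmadpu -> eedekemevemadepu -> eedekemevemadopu
lemma: edekmev; KEL=ma; POLE=ak; VEL=ki


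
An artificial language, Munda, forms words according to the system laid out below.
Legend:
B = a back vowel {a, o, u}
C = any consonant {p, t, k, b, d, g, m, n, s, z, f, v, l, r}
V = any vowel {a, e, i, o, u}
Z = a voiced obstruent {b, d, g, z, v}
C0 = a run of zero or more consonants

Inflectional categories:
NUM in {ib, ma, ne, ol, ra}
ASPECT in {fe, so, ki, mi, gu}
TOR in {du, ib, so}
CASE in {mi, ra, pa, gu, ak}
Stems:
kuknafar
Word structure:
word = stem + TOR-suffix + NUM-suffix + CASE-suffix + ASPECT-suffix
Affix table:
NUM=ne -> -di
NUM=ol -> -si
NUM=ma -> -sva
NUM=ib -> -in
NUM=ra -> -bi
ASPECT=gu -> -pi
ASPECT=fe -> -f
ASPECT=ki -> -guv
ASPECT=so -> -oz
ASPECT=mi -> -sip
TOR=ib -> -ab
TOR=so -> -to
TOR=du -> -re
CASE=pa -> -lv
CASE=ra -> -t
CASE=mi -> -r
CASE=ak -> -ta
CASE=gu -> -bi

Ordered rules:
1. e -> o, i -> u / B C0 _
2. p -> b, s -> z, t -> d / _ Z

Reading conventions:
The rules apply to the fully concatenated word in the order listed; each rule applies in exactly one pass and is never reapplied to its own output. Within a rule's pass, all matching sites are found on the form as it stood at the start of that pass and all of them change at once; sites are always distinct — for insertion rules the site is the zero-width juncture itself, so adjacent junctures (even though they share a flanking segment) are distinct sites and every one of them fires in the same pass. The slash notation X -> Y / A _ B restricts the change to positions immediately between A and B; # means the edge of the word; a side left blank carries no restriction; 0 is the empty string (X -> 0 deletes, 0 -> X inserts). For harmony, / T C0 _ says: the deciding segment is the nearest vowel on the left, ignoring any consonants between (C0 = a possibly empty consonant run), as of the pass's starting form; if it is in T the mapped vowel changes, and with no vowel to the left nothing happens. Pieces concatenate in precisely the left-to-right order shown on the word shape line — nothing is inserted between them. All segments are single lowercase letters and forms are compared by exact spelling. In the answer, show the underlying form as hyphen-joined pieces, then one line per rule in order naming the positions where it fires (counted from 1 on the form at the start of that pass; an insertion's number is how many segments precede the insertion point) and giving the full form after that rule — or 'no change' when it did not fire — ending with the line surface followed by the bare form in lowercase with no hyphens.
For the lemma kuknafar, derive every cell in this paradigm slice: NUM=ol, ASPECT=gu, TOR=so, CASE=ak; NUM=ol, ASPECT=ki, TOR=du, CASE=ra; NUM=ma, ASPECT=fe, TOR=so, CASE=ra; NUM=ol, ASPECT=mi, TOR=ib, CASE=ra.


cell NUM=ol, ASPECT=gu, TOR=so, CASE=ak:
underlying: kuknafar-to-si-ta-pi
1. e -> o, i -> u / B C0 _: fires at position(s) 12, 16: kuknafartosutapu
2. p -> b, s -> z, t -> d / _ Z: no change
surface: kuknafartosutapu

cell NUM=ol, ASPECT=ki, TOR=du, CASE=ra:
underlying: kuknafar-re-si-t-guv
1. e -> o, i -> u / B C0 _: fires at position(s) 10: kuknafarrositguv
2. p -> b, s -> z, t -> d / _ Z: fires at position(s) 13: kuknafarrosidguv
surface: kuknafarrosidguv

cell NUM=ma, ASPECT=fe, TOR=so, CASE=ra:
underlying: kuknafar-to-sva-t-f
1. e -> o, i -> u / B C0 _: no change
2. p -> b, s -> z, t -> d / _ Z: fires at position(s) 11: kuknafartozvatf
surface: kuknafartozvatf

cell NUM=ol, ASPECT=mi, TOR=ib, CASE=ra:
underlying: kuknafar-ab-si-t-sip
1. e -> o, i -> u / B C0 _: fires at position(s) 12: kuknafarabsutsip
2. p -> b, s -> z, t -> d / _ Z: no change
surface: kuknafarabsutsip


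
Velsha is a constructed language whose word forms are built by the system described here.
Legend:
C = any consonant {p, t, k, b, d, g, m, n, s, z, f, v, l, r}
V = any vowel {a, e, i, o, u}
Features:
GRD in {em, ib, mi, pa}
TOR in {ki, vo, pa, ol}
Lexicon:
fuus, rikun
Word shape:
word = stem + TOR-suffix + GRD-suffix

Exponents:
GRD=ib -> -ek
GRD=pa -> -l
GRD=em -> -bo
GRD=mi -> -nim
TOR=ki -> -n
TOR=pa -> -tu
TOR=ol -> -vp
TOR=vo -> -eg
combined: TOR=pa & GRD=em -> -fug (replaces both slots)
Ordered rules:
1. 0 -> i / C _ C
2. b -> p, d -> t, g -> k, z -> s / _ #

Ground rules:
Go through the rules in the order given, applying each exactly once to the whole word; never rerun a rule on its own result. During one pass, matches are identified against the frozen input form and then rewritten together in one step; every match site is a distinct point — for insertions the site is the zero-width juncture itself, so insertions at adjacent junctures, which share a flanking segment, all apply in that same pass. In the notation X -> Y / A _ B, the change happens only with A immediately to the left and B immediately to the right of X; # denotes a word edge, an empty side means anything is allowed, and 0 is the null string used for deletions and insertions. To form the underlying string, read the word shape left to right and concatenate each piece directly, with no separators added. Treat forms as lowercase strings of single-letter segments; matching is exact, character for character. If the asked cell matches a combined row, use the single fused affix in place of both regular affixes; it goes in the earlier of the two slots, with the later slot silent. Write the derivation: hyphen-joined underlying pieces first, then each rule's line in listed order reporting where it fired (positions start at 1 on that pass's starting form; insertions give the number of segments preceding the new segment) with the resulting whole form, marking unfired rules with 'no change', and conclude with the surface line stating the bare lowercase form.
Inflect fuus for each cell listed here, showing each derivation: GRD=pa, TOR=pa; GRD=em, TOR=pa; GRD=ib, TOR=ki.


cell GRD=pa, TOR=pa:
underlying: fuus-tu-l
1. 0 -> i / C _ C: inserts after position(s) 4: fuusitul
2. b -> p, d -> t, g -> k, z -> s / _ #: no change
surface: fuusitul

cell GRD=em, TOR=pa:
underlying: fuus-fug
1. 0 -> i / C _ C: inserts after position(s) 4: fuusifug
2. b -> p, d -> t, g -> k, z -> s / _ #: fires at position(s) 8: fuusifuk
surface: fuusifuk

cell GRD=ib, TOR=ki:
underlying: fuus-n-ek
1. 0 -> i / C _ C: inserts after position(s) 4: fuusinek
2. b -> p, d -> t, g -> k, z -> s / _ #: no change
surface: fuusinek


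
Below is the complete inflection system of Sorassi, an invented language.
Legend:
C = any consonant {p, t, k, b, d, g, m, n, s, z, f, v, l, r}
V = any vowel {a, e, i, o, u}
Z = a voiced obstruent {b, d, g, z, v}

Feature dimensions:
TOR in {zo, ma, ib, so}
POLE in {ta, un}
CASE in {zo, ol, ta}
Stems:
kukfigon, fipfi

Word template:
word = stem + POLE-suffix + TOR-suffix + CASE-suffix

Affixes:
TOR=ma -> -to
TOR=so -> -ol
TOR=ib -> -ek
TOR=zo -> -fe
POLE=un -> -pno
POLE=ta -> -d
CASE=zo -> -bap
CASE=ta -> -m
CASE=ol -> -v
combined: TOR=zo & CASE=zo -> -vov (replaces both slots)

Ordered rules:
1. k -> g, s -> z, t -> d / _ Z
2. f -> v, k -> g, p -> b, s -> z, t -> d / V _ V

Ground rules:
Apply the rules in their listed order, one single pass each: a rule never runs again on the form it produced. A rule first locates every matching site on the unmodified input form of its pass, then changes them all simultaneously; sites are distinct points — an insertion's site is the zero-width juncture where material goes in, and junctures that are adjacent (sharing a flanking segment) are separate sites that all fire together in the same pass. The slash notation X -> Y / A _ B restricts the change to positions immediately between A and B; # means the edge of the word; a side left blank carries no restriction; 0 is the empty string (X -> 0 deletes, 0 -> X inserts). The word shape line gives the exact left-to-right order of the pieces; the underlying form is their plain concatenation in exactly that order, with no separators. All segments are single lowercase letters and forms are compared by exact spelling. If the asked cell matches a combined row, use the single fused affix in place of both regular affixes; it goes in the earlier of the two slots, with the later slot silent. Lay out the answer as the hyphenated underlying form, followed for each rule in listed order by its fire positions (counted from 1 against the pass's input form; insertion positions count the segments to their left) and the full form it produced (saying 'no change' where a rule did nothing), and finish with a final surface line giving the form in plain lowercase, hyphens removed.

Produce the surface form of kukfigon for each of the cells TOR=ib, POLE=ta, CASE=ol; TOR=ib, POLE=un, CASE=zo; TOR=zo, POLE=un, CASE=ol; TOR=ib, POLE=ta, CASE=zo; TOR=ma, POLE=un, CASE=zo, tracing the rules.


cell TOR=ib, POLE=ta, CASE=ol:
underlying: kukfigon-d-ek-v
1. k -> g, s -> z, t -> d / _ Z: fires at position(s) 11: kukfigondegv
2. f -> v, k -> g, p -> b, s -> z, t -> d / V _ V: no change
surface: kukfigondegv

cell TOR=ib, POLE=un, CASE=zo:
underlying: kukfigon-pno-ek-bap
1. k -> g, s -> z, t -> d / _ Z: fires at position(s) 13: kukfigonpnoegbap
2. f -> v, k -> g, p -> b, s -> z, t -> d / V _ V: no change
surface: kukfigonpnoegbap

cell TOR=zo, POLE=un, CASE=ol:
underlying: kukfigon-pno-fe-v
1. k -> g, s -> z, t -> d / _ Z: no change
2. f -> v, k -> g, p -> b, s -> z, t -> d / V _ V: fires at position(s) 12: kukfigonpnovev
surface: kukfigonpnovev

cell TOR=ib, POLE=ta, CASE=zo:
underlying: kukfigon-d-ek-bap
1. k -> g, s -> z, t -> d / _ Z: fires at position(s) 11: kukfigondegbap
2. f -> v, k -> g, p -> b, s -> z, t -> d / V _ V: no change
surface: kukfigondegbap

cell TOR=ma, POLE=un, CASE=zo:
underlying: kukfigon-pno-to-bap
1. k -> g, s -> z, t -> d / _ Z: no change
2. f -> v, k -> g, p -> b, s -> z, t -> d / V _ V: fires at position(s) 12: kukfigonpnodobap
surface: kukfigonpnodobap


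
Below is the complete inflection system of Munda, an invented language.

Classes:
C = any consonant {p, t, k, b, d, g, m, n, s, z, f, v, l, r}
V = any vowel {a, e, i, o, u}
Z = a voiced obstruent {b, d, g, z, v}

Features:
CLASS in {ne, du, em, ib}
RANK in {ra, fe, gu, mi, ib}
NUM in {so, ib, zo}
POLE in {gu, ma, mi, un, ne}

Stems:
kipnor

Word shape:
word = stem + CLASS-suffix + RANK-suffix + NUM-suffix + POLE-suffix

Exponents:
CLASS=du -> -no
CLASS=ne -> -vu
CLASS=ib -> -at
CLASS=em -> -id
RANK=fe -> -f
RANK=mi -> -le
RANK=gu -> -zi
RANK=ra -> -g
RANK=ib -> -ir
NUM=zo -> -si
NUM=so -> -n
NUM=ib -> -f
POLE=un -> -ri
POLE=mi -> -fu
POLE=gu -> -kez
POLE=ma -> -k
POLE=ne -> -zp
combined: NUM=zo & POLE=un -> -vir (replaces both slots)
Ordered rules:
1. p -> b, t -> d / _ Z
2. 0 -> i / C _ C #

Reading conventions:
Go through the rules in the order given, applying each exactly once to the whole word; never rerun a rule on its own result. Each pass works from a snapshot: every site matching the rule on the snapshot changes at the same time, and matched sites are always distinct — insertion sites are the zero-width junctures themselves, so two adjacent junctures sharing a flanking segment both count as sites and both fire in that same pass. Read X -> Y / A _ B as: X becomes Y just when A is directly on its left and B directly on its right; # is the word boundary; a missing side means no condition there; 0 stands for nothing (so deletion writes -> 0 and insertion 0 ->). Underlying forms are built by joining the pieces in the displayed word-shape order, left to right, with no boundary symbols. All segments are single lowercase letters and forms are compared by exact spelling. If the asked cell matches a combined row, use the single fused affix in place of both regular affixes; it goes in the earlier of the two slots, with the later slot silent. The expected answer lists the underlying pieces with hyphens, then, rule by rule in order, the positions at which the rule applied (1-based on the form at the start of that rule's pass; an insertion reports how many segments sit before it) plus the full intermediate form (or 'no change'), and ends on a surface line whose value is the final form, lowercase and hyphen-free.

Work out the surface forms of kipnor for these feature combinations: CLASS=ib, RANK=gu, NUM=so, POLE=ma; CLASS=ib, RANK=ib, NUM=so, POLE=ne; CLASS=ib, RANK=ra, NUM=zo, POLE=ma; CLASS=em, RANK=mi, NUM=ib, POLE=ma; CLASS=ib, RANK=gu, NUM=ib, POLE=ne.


cell CLASS=ib, RANK=gu, NUM=so, POLE=ma:
underlying: kipnor-at-zi-n-k
1. p -> b, t -> d / _ Z: fires at position(s) 8: kipnoradzink
2. 0 -> i / C _ C #: inserts after position(s) 11: kipnoradzinik
surface: kipnoradzinik

cell CLASS=ib, RANK=ib, NUM=so, POLE=ne:
underlying: kipnor-at-ir-n-zp
1. p -> b, t -> d / _ Z: no change
2. 0 -> i / C _ C #: inserts after position(s) 12: kipnoratirnzip
surface: kipnoratirnzip

cell CLASS=ib, RANK=ra, NUM=zo, POLE=ma:
underlying: kipnor-at-g-si-k
1. p -> b, t -> d / _ Z: fires at position(s) 8: kipnoradgsik
2. 0 -> i / C _ C #: no change
surface: kipnoradgsik

cell CLASS=em, RANK=mi, NUM=ib, POLE=ma:
underlying: kipnor-id-le-f-k
1. p -> b, t -> d / _ Z: no change
2. 0 -> i / C _ C #: inserts after position(s) 11: kipnoridlefik
surface: kipnoridlefik

cell CLASS=ib, RANK=gu, NUM=ib, POLE=ne:
underlying: kipnor-at-zi-f-zp
1. p -> b, t -> d / _ Z: fires at position(s) 8: kipnoradzifzp
2. 0 -> i / C _ C #: inserts after position(s) 12: kipnoradzifzip
surface: kipnoradzifzip
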